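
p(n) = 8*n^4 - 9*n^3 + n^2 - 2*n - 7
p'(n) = 32*n^3 - 27*n^2 + 2*n - 2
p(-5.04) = 6342.63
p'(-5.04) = -4794.69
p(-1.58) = 84.01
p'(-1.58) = -198.78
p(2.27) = 100.76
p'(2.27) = 237.72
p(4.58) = 2660.24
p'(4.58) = 2515.10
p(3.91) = 1332.29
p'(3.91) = 1505.89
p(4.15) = 1731.58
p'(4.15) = 1828.44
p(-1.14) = 23.43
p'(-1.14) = -86.78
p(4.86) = 3436.86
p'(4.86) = 3043.31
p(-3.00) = 899.00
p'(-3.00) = -1115.00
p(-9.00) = 59141.00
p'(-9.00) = -25535.00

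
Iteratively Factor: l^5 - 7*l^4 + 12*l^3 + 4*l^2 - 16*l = (l - 2)*(l^4 - 5*l^3 + 2*l^2 + 8*l) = (l - 4)*(l - 2)*(l^3 - l^2 - 2*l) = (l - 4)*(l - 2)^2*(l^2 + l) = l*(l - 4)*(l - 2)^2*(l + 1)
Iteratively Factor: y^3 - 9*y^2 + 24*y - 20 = (y - 2)*(y^2 - 7*y + 10) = (y - 5)*(y - 2)*(y - 2)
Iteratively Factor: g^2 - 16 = (g - 4)*(g + 4)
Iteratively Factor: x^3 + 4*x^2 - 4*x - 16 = (x + 2)*(x^2 + 2*x - 8) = (x - 2)*(x + 2)*(x + 4)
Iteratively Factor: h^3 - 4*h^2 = (h)*(h^2 - 4*h) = h^2*(h - 4)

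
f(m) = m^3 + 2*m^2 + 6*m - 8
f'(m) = 3*m^2 + 4*m + 6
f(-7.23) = -324.77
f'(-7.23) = 133.90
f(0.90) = -0.25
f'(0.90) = 12.03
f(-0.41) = -10.19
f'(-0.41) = 4.86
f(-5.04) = -115.46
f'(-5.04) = 62.04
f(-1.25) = -14.33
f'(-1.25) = 5.69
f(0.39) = -5.30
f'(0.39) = 8.02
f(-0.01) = -8.06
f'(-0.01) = 5.96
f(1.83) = 15.81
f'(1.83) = 23.37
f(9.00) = 937.00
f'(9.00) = 285.00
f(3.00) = 55.00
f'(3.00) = 45.00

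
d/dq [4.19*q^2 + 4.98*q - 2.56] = 8.38*q + 4.98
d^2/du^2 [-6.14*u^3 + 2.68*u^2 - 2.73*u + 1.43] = 5.36 - 36.84*u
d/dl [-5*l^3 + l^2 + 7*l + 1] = -15*l^2 + 2*l + 7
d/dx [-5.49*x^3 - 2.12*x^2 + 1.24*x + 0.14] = -16.47*x^2 - 4.24*x + 1.24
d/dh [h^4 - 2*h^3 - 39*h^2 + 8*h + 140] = 4*h^3 - 6*h^2 - 78*h + 8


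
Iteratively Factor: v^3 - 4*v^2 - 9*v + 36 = (v - 4)*(v^2 - 9) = (v - 4)*(v - 3)*(v + 3)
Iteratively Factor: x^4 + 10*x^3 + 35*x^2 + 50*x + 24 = (x + 1)*(x^3 + 9*x^2 + 26*x + 24) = (x + 1)*(x + 2)*(x^2 + 7*x + 12) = (x + 1)*(x + 2)*(x + 3)*(x + 4)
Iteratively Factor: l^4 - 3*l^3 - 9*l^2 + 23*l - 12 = (l - 1)*(l^3 - 2*l^2 - 11*l + 12) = (l - 1)*(l + 3)*(l^2 - 5*l + 4) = (l - 4)*(l - 1)*(l + 3)*(l - 1)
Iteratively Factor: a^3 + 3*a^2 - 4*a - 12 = (a - 2)*(a^2 + 5*a + 6) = (a - 2)*(a + 3)*(a + 2)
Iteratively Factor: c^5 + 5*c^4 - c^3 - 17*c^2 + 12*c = (c + 4)*(c^4 + c^3 - 5*c^2 + 3*c) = (c - 1)*(c + 4)*(c^3 + 2*c^2 - 3*c) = (c - 1)^2*(c + 4)*(c^2 + 3*c) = (c - 1)^2*(c + 3)*(c + 4)*(c)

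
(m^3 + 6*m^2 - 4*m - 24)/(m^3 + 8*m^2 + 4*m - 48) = (m + 2)/(m + 4)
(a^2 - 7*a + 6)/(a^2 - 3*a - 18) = (a - 1)/(a + 3)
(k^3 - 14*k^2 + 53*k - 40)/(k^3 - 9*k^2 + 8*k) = (k - 5)/k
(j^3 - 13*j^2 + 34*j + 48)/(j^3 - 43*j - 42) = (j^2 - 14*j + 48)/(j^2 - j - 42)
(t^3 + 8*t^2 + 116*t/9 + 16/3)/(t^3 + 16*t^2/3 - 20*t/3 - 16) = (t + 2/3)/(t - 2)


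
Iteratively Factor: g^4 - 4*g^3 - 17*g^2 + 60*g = (g - 3)*(g^3 - g^2 - 20*g) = (g - 5)*(g - 3)*(g^2 + 4*g) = g*(g - 5)*(g - 3)*(g + 4)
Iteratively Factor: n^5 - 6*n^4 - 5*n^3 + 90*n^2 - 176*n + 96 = (n + 4)*(n^4 - 10*n^3 + 35*n^2 - 50*n + 24) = (n - 4)*(n + 4)*(n^3 - 6*n^2 + 11*n - 6) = (n - 4)*(n - 2)*(n + 4)*(n^2 - 4*n + 3) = (n - 4)*(n - 2)*(n - 1)*(n + 4)*(n - 3)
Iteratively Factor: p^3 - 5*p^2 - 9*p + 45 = (p + 3)*(p^2 - 8*p + 15) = (p - 3)*(p + 3)*(p - 5)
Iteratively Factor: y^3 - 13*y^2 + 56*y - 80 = (y - 5)*(y^2 - 8*y + 16) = (y - 5)*(y - 4)*(y - 4)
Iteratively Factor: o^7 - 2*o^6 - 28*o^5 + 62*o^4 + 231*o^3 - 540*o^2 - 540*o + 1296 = (o - 3)*(o^6 + o^5 - 25*o^4 - 13*o^3 + 192*o^2 + 36*o - 432) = (o - 3)^2*(o^5 + 4*o^4 - 13*o^3 - 52*o^2 + 36*o + 144) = (o - 3)^2*(o - 2)*(o^4 + 6*o^3 - o^2 - 54*o - 72) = (o - 3)^2*(o - 2)*(o + 3)*(o^3 + 3*o^2 - 10*o - 24) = (o - 3)^3*(o - 2)*(o + 3)*(o^2 + 6*o + 8) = (o - 3)^3*(o - 2)*(o + 2)*(o + 3)*(o + 4)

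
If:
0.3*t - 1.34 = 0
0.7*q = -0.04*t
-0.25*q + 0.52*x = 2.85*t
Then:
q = -0.26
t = 4.47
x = 24.36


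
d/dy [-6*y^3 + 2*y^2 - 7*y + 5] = -18*y^2 + 4*y - 7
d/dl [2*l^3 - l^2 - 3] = 2*l*(3*l - 1)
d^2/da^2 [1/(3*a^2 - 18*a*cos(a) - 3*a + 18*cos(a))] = 2*((a^2 - 6*a*cos(a) - a + 6*cos(a))*(-3*a*cos(a) - 6*sin(a) + 3*cos(a) - 1) + (-6*a*sin(a) - 2*a + 6*sqrt(2)*sin(a + pi/4) + 1)^2)/(3*(a - 1)^3*(a - 6*cos(a))^3)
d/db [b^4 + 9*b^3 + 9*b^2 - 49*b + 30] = 4*b^3 + 27*b^2 + 18*b - 49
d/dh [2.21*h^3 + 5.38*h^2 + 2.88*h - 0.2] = 6.63*h^2 + 10.76*h + 2.88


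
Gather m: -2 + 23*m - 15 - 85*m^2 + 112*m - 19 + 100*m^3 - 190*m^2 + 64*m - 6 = 100*m^3 - 275*m^2 + 199*m - 42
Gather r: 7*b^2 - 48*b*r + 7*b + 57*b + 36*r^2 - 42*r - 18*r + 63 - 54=7*b^2 + 64*b + 36*r^2 + r*(-48*b - 60) + 9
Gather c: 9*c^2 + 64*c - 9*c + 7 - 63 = 9*c^2 + 55*c - 56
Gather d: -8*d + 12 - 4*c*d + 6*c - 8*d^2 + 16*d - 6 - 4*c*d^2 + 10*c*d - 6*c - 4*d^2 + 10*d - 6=d^2*(-4*c - 12) + d*(6*c + 18)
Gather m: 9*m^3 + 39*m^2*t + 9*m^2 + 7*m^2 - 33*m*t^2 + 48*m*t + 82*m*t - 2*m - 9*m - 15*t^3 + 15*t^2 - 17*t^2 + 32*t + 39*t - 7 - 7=9*m^3 + m^2*(39*t + 16) + m*(-33*t^2 + 130*t - 11) - 15*t^3 - 2*t^2 + 71*t - 14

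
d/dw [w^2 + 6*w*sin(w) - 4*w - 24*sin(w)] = 6*w*cos(w) + 2*w + 6*sin(w) - 24*cos(w) - 4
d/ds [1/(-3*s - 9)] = 1/(3*(s + 3)^2)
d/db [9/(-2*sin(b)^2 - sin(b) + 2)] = 9*(4*sin(b) + 1)*cos(b)/(sin(b) - cos(2*b) - 1)^2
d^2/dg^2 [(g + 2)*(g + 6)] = 2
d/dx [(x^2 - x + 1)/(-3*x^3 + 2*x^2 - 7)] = (x*(9*x - 4)*(x^2 - x + 1) + (1 - 2*x)*(3*x^3 - 2*x^2 + 7))/(3*x^3 - 2*x^2 + 7)^2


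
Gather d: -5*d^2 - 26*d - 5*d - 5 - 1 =-5*d^2 - 31*d - 6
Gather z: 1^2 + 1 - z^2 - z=-z^2 - z + 2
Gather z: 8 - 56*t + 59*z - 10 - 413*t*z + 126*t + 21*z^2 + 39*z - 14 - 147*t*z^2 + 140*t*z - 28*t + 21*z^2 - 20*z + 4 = 42*t + z^2*(42 - 147*t) + z*(78 - 273*t) - 12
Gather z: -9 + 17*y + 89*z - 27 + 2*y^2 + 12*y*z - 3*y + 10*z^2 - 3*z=2*y^2 + 14*y + 10*z^2 + z*(12*y + 86) - 36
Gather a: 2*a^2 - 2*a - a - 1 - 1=2*a^2 - 3*a - 2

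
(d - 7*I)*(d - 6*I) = d^2 - 13*I*d - 42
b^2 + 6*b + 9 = (b + 3)^2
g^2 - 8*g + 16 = (g - 4)^2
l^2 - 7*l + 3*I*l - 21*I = (l - 7)*(l + 3*I)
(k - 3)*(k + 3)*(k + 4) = k^3 + 4*k^2 - 9*k - 36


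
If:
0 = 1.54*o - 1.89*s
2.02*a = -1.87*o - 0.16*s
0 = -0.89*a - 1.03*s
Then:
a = 0.00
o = 0.00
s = 0.00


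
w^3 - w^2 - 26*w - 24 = (w - 6)*(w + 1)*(w + 4)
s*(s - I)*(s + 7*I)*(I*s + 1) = I*s^4 - 5*s^3 + 13*I*s^2 + 7*s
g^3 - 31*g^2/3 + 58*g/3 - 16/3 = (g - 8)*(g - 2)*(g - 1/3)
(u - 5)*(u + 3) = u^2 - 2*u - 15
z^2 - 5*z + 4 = (z - 4)*(z - 1)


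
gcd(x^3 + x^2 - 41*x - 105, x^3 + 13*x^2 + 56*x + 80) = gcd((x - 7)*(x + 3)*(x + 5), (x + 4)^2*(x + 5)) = x + 5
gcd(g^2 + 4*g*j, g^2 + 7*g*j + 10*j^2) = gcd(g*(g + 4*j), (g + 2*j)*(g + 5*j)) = 1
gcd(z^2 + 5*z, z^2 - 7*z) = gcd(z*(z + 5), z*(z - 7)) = z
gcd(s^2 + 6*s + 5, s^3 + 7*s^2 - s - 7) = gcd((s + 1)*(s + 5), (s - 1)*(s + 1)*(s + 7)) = s + 1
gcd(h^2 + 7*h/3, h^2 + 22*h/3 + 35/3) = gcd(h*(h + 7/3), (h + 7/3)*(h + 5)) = h + 7/3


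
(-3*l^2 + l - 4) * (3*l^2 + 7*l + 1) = -9*l^4 - 18*l^3 - 8*l^2 - 27*l - 4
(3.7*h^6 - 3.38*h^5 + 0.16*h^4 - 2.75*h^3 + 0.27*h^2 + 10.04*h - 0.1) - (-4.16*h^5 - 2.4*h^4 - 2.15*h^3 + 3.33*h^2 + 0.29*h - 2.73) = 3.7*h^6 + 0.78*h^5 + 2.56*h^4 - 0.6*h^3 - 3.06*h^2 + 9.75*h + 2.63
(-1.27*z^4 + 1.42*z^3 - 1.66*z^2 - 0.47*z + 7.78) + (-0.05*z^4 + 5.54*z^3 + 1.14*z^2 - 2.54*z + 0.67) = -1.32*z^4 + 6.96*z^3 - 0.52*z^2 - 3.01*z + 8.45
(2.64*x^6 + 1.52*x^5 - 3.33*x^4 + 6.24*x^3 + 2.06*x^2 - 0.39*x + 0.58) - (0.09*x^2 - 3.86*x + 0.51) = 2.64*x^6 + 1.52*x^5 - 3.33*x^4 + 6.24*x^3 + 1.97*x^2 + 3.47*x + 0.07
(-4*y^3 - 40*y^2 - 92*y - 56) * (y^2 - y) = -4*y^5 - 36*y^4 - 52*y^3 + 36*y^2 + 56*y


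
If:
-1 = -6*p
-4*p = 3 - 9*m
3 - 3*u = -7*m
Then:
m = 11/27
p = 1/6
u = 158/81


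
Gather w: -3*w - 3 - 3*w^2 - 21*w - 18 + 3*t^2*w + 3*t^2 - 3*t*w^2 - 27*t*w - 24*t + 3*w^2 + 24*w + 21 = 3*t^2 - 3*t*w^2 - 24*t + w*(3*t^2 - 27*t)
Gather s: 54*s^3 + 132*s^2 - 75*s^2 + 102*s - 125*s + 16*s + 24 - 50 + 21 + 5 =54*s^3 + 57*s^2 - 7*s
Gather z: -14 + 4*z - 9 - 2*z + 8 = 2*z - 15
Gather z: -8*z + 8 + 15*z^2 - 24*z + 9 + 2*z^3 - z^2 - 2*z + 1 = 2*z^3 + 14*z^2 - 34*z + 18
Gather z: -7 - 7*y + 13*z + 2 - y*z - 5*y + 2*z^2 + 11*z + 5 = -12*y + 2*z^2 + z*(24 - y)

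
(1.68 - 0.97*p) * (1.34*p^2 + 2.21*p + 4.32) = -1.2998*p^3 + 0.1075*p^2 - 0.477600000000001*p + 7.2576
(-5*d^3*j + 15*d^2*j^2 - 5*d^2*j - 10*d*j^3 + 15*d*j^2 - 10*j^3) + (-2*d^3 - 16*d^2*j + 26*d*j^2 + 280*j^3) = -5*d^3*j - 2*d^3 + 15*d^2*j^2 - 21*d^2*j - 10*d*j^3 + 41*d*j^2 + 270*j^3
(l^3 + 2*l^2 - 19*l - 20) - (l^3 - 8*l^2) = 10*l^2 - 19*l - 20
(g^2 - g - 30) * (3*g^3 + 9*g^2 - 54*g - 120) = 3*g^5 + 6*g^4 - 153*g^3 - 336*g^2 + 1740*g + 3600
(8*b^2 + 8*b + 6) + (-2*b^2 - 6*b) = 6*b^2 + 2*b + 6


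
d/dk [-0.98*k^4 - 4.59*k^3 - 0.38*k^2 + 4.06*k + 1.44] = -3.92*k^3 - 13.77*k^2 - 0.76*k + 4.06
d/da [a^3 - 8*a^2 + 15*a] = 3*a^2 - 16*a + 15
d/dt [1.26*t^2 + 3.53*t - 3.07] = 2.52*t + 3.53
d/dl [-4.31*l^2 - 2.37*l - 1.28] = -8.62*l - 2.37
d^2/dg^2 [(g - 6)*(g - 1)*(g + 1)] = 6*g - 12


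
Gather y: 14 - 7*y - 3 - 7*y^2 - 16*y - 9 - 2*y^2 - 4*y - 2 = -9*y^2 - 27*y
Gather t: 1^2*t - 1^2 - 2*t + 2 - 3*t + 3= 4 - 4*t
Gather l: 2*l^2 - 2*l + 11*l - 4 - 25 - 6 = 2*l^2 + 9*l - 35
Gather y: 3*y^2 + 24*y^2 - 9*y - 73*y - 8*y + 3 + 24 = 27*y^2 - 90*y + 27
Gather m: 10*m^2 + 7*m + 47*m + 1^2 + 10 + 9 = 10*m^2 + 54*m + 20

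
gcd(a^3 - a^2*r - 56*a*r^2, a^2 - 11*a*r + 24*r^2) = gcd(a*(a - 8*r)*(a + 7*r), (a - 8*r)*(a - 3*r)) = -a + 8*r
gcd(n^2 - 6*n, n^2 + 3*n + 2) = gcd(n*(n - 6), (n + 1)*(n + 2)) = 1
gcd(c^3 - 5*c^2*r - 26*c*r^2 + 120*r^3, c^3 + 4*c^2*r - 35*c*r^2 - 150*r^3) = -c^2 + c*r + 30*r^2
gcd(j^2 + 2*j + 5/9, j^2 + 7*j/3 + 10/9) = j + 5/3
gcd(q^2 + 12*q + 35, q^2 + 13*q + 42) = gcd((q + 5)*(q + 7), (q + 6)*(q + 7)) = q + 7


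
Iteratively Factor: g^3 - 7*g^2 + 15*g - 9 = (g - 3)*(g^2 - 4*g + 3) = (g - 3)*(g - 1)*(g - 3)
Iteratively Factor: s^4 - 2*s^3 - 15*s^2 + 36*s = (s + 4)*(s^3 - 6*s^2 + 9*s) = (s - 3)*(s + 4)*(s^2 - 3*s) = (s - 3)^2*(s + 4)*(s)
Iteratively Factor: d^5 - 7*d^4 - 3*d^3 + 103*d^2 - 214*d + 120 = (d - 5)*(d^4 - 2*d^3 - 13*d^2 + 38*d - 24) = (d - 5)*(d + 4)*(d^3 - 6*d^2 + 11*d - 6) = (d - 5)*(d - 1)*(d + 4)*(d^2 - 5*d + 6) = (d - 5)*(d - 3)*(d - 1)*(d + 4)*(d - 2)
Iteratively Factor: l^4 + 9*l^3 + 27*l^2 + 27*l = (l + 3)*(l^3 + 6*l^2 + 9*l) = (l + 3)^2*(l^2 + 3*l) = l*(l + 3)^2*(l + 3)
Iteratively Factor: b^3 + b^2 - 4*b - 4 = (b + 1)*(b^2 - 4) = (b + 1)*(b + 2)*(b - 2)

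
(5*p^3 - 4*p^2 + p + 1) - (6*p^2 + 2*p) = 5*p^3 - 10*p^2 - p + 1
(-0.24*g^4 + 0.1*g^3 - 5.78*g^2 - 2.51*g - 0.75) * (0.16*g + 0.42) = -0.0384*g^5 - 0.0848*g^4 - 0.8828*g^3 - 2.8292*g^2 - 1.1742*g - 0.315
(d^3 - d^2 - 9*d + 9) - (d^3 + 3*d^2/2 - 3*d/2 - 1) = -5*d^2/2 - 15*d/2 + 10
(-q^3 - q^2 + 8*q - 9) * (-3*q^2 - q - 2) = 3*q^5 + 4*q^4 - 21*q^3 + 21*q^2 - 7*q + 18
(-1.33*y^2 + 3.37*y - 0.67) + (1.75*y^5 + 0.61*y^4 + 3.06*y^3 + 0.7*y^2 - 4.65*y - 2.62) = 1.75*y^5 + 0.61*y^4 + 3.06*y^3 - 0.63*y^2 - 1.28*y - 3.29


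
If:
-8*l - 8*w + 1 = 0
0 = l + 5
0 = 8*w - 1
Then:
No Solution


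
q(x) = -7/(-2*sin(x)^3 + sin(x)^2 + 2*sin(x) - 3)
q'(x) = -7*(6*sin(x)^2*cos(x) - 2*sin(x)*cos(x) - 2*cos(x))/(-2*sin(x)^3 + sin(x)^2 + 2*sin(x) - 3)^2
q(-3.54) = 3.20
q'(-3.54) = -2.52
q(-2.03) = 2.75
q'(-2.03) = 2.20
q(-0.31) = 2.02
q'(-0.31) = 0.46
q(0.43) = 3.28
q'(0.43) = 2.49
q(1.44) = 3.53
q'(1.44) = -0.44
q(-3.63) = 3.42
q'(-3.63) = -2.38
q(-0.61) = 2.03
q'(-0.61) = -0.54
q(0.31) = 2.97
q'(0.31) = 2.47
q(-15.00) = 2.10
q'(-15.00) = 0.88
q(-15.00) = 2.10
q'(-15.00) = 0.88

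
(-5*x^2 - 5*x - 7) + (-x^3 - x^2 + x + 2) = -x^3 - 6*x^2 - 4*x - 5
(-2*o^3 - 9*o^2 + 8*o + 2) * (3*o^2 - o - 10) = -6*o^5 - 25*o^4 + 53*o^3 + 88*o^2 - 82*o - 20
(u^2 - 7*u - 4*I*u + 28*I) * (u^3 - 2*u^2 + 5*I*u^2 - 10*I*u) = u^5 - 9*u^4 + I*u^4 + 34*u^3 - 9*I*u^3 - 180*u^2 + 14*I*u^2 + 280*u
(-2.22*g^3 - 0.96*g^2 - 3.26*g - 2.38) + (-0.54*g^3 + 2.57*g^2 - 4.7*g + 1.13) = -2.76*g^3 + 1.61*g^2 - 7.96*g - 1.25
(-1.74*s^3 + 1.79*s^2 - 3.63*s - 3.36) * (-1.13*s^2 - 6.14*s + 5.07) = 1.9662*s^5 + 8.6609*s^4 - 15.7105*s^3 + 35.1603*s^2 + 2.2263*s - 17.0352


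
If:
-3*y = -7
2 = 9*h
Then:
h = 2/9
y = 7/3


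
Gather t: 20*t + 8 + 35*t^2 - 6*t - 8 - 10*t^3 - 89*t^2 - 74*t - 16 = -10*t^3 - 54*t^2 - 60*t - 16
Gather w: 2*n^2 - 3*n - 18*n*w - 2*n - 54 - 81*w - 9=2*n^2 - 5*n + w*(-18*n - 81) - 63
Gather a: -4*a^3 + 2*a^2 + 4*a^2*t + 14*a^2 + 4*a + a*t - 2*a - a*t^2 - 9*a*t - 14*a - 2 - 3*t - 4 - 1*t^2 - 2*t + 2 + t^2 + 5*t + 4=-4*a^3 + a^2*(4*t + 16) + a*(-t^2 - 8*t - 12)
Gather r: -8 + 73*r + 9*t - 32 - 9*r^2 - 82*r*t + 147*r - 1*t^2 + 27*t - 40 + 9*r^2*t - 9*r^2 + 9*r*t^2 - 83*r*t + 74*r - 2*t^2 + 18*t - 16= r^2*(9*t - 18) + r*(9*t^2 - 165*t + 294) - 3*t^2 + 54*t - 96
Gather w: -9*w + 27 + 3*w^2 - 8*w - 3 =3*w^2 - 17*w + 24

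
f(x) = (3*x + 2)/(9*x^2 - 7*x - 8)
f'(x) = (7 - 18*x)*(3*x + 2)/(9*x^2 - 7*x - 8)^2 + 3/(9*x^2 - 7*x - 8)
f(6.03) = 0.07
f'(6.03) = -0.02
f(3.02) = 0.21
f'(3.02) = -0.13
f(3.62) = 0.15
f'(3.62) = -0.07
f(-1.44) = -0.11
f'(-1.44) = -0.03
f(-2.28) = -0.09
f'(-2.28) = -0.02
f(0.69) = -0.48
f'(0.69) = -0.65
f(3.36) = 0.17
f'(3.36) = -0.09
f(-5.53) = -0.05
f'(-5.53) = -0.01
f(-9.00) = -0.03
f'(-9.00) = 0.00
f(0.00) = -0.25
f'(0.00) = -0.16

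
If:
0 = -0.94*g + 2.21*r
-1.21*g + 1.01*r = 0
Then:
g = 0.00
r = 0.00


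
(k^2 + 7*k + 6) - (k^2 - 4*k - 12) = 11*k + 18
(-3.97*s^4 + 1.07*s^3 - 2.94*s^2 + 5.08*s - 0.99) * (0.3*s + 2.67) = -1.191*s^5 - 10.2789*s^4 + 1.9749*s^3 - 6.3258*s^2 + 13.2666*s - 2.6433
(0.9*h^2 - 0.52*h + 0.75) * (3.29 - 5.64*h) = -5.076*h^3 + 5.8938*h^2 - 5.9408*h + 2.4675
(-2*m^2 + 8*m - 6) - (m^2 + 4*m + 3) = -3*m^2 + 4*m - 9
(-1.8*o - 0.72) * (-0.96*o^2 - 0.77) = 1.728*o^3 + 0.6912*o^2 + 1.386*o + 0.5544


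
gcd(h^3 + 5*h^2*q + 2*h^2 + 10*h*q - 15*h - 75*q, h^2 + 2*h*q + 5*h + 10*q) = h + 5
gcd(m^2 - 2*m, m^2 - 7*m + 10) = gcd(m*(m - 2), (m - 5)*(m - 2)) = m - 2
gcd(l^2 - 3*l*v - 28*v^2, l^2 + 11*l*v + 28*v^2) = l + 4*v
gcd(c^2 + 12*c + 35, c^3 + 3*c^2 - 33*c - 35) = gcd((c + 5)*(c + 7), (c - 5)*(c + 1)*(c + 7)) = c + 7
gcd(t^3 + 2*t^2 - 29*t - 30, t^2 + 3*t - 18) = t + 6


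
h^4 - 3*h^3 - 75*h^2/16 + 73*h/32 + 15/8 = (h - 4)*(h - 3/4)*(h + 1/2)*(h + 5/4)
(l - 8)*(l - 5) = l^2 - 13*l + 40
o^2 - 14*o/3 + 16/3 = (o - 8/3)*(o - 2)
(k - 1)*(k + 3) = k^2 + 2*k - 3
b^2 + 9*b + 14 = (b + 2)*(b + 7)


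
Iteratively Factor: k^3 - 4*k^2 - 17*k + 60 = (k - 3)*(k^2 - k - 20) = (k - 5)*(k - 3)*(k + 4)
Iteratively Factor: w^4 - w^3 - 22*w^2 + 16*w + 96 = (w - 4)*(w^3 + 3*w^2 - 10*w - 24) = (w - 4)*(w + 4)*(w^2 - w - 6) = (w - 4)*(w + 2)*(w + 4)*(w - 3)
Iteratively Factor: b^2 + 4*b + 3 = (b + 3)*(b + 1)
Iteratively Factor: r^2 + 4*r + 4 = (r + 2)*(r + 2)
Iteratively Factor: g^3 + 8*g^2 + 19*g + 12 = (g + 4)*(g^2 + 4*g + 3) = (g + 3)*(g + 4)*(g + 1)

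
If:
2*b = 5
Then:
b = 5/2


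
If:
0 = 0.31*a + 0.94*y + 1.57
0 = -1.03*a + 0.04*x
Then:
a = -3.03225806451613*y - 5.06451612903226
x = -78.0806451612903*y - 130.411290322581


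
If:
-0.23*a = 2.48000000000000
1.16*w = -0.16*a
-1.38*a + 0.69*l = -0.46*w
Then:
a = -10.78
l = -22.56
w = 1.49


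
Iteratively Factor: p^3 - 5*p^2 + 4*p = (p - 1)*(p^2 - 4*p) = p*(p - 1)*(p - 4)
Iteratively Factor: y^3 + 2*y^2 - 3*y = (y + 3)*(y^2 - y) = (y - 1)*(y + 3)*(y)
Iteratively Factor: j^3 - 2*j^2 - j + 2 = (j - 2)*(j^2 - 1) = (j - 2)*(j + 1)*(j - 1)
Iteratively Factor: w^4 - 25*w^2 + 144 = (w - 3)*(w^3 + 3*w^2 - 16*w - 48) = (w - 4)*(w - 3)*(w^2 + 7*w + 12) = (w - 4)*(w - 3)*(w + 3)*(w + 4)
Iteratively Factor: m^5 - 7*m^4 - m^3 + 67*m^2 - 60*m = (m - 5)*(m^4 - 2*m^3 - 11*m^2 + 12*m) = (m - 5)*(m - 4)*(m^3 + 2*m^2 - 3*m) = m*(m - 5)*(m - 4)*(m^2 + 2*m - 3) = m*(m - 5)*(m - 4)*(m + 3)*(m - 1)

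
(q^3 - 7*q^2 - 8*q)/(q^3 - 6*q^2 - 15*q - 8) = q/(q + 1)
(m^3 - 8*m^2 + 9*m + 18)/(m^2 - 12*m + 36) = (m^2 - 2*m - 3)/(m - 6)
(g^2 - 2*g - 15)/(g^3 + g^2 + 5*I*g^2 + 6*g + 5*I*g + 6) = (g^2 - 2*g - 15)/(g^3 + g^2*(1 + 5*I) + g*(6 + 5*I) + 6)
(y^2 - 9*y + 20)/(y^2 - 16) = (y - 5)/(y + 4)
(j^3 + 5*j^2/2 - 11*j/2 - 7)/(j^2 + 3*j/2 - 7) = j + 1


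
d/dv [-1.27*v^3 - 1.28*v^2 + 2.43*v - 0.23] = -3.81*v^2 - 2.56*v + 2.43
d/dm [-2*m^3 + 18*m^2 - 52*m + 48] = -6*m^2 + 36*m - 52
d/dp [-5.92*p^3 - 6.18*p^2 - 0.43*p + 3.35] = -17.76*p^2 - 12.36*p - 0.43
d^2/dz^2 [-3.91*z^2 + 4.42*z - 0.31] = -7.82000000000000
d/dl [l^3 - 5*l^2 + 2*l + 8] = 3*l^2 - 10*l + 2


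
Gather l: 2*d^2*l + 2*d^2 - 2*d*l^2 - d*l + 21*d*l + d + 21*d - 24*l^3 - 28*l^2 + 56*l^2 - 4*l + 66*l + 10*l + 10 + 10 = 2*d^2 + 22*d - 24*l^3 + l^2*(28 - 2*d) + l*(2*d^2 + 20*d + 72) + 20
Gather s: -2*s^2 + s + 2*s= -2*s^2 + 3*s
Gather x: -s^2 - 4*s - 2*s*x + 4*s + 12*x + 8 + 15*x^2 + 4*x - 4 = -s^2 + 15*x^2 + x*(16 - 2*s) + 4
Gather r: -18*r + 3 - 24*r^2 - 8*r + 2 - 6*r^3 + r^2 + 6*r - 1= -6*r^3 - 23*r^2 - 20*r + 4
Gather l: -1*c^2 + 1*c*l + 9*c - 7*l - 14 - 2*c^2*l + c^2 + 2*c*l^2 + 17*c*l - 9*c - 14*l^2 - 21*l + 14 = l^2*(2*c - 14) + l*(-2*c^2 + 18*c - 28)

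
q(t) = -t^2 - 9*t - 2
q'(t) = -2*t - 9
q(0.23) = -4.12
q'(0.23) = -9.46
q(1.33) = -15.74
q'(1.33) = -11.66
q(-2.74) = 15.15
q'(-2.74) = -3.52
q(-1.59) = 9.78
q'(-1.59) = -5.82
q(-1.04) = 6.28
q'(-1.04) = -6.92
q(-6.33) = 14.90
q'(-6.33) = 3.66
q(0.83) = -10.16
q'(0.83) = -10.66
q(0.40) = -5.76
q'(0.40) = -9.80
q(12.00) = -254.00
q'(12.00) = -33.00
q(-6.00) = 16.00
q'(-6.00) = 3.00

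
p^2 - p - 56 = (p - 8)*(p + 7)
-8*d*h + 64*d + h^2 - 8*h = (-8*d + h)*(h - 8)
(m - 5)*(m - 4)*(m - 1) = m^3 - 10*m^2 + 29*m - 20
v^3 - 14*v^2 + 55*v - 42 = (v - 7)*(v - 6)*(v - 1)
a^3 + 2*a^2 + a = a*(a + 1)^2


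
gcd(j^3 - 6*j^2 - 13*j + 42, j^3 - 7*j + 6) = j^2 + j - 6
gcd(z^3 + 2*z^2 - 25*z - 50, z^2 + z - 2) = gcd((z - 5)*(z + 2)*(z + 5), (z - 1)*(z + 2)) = z + 2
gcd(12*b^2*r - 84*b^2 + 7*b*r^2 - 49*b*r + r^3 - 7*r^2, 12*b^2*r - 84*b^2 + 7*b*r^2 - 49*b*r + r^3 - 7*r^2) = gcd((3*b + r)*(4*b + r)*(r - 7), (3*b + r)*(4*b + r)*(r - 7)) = 12*b^2*r - 84*b^2 + 7*b*r^2 - 49*b*r + r^3 - 7*r^2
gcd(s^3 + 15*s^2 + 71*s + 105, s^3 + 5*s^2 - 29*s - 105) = s^2 + 10*s + 21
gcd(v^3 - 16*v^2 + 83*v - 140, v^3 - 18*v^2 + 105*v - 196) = v^2 - 11*v + 28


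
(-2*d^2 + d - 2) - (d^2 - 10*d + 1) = -3*d^2 + 11*d - 3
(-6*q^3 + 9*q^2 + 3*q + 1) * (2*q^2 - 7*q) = -12*q^5 + 60*q^4 - 57*q^3 - 19*q^2 - 7*q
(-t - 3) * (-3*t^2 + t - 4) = 3*t^3 + 8*t^2 + t + 12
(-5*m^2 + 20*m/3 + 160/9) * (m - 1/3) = -5*m^3 + 25*m^2/3 + 140*m/9 - 160/27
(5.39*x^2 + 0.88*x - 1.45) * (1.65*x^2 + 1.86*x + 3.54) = 8.8935*x^4 + 11.4774*x^3 + 18.3249*x^2 + 0.4182*x - 5.133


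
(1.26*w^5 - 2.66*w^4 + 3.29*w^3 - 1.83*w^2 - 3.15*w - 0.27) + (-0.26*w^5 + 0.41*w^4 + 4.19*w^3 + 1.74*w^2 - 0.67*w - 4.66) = 1.0*w^5 - 2.25*w^4 + 7.48*w^3 - 0.0900000000000001*w^2 - 3.82*w - 4.93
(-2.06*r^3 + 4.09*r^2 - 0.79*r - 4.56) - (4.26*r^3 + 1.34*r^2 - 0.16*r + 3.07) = -6.32*r^3 + 2.75*r^2 - 0.63*r - 7.63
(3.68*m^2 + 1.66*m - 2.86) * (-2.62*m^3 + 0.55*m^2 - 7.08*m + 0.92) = -9.6416*m^5 - 2.3252*m^4 - 17.6482*m^3 - 9.9402*m^2 + 21.776*m - 2.6312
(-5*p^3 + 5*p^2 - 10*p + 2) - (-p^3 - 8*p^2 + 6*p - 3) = -4*p^3 + 13*p^2 - 16*p + 5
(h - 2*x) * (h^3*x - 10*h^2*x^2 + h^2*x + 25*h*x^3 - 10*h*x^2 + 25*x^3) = h^4*x - 12*h^3*x^2 + h^3*x + 45*h^2*x^3 - 12*h^2*x^2 - 50*h*x^4 + 45*h*x^3 - 50*x^4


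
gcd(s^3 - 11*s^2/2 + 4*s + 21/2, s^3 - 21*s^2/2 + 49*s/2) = s - 7/2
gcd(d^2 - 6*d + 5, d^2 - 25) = d - 5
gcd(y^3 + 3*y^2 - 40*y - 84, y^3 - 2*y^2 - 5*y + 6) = y + 2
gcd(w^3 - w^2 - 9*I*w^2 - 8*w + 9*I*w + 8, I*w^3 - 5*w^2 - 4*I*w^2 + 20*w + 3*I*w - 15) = w - 1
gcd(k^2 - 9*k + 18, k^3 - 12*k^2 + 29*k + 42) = k - 6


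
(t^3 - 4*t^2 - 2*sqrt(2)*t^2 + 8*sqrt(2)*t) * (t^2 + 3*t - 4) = t^5 - 2*sqrt(2)*t^4 - t^4 - 16*t^3 + 2*sqrt(2)*t^3 + 16*t^2 + 32*sqrt(2)*t^2 - 32*sqrt(2)*t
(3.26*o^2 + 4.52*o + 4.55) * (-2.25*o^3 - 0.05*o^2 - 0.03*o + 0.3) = -7.335*o^5 - 10.333*o^4 - 10.5613*o^3 + 0.6149*o^2 + 1.2195*o + 1.365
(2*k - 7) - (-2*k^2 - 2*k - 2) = 2*k^2 + 4*k - 5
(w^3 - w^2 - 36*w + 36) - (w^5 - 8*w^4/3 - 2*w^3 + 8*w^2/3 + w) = -w^5 + 8*w^4/3 + 3*w^3 - 11*w^2/3 - 37*w + 36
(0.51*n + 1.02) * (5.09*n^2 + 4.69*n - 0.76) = 2.5959*n^3 + 7.5837*n^2 + 4.3962*n - 0.7752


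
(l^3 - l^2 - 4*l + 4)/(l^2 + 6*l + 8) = (l^2 - 3*l + 2)/(l + 4)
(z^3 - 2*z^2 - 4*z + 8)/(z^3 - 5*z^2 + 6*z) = (z^2 - 4)/(z*(z - 3))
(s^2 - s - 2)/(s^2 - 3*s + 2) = (s + 1)/(s - 1)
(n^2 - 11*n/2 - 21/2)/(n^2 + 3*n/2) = (n - 7)/n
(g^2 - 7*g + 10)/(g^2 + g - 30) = (g - 2)/(g + 6)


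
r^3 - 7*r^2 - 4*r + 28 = (r - 7)*(r - 2)*(r + 2)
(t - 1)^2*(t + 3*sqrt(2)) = t^3 - 2*t^2 + 3*sqrt(2)*t^2 - 6*sqrt(2)*t + t + 3*sqrt(2)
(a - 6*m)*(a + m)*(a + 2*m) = a^3 - 3*a^2*m - 16*a*m^2 - 12*m^3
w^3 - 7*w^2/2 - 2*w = w*(w - 4)*(w + 1/2)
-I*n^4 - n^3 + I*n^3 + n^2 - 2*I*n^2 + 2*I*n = n*(n - 2*I)*(n + I)*(-I*n + I)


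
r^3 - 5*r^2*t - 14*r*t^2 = r*(r - 7*t)*(r + 2*t)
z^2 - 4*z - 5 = (z - 5)*(z + 1)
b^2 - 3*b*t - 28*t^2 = (b - 7*t)*(b + 4*t)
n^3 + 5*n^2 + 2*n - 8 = (n - 1)*(n + 2)*(n + 4)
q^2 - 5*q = q*(q - 5)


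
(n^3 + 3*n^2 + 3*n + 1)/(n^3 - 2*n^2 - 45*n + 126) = (n^3 + 3*n^2 + 3*n + 1)/(n^3 - 2*n^2 - 45*n + 126)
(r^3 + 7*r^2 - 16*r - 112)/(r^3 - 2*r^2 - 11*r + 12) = (r^2 + 11*r + 28)/(r^2 + 2*r - 3)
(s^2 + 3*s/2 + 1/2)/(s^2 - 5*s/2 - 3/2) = (s + 1)/(s - 3)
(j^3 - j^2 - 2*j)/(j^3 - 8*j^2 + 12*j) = (j + 1)/(j - 6)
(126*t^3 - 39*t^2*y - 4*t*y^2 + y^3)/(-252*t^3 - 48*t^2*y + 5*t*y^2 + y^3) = (-3*t + y)/(6*t + y)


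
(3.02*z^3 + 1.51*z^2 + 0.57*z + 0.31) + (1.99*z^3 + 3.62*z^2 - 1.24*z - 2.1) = 5.01*z^3 + 5.13*z^2 - 0.67*z - 1.79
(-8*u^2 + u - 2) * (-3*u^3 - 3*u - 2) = 24*u^5 - 3*u^4 + 30*u^3 + 13*u^2 + 4*u + 4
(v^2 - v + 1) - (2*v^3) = -2*v^3 + v^2 - v + 1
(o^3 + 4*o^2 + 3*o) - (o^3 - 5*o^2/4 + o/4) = 21*o^2/4 + 11*o/4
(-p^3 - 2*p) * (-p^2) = p^5 + 2*p^3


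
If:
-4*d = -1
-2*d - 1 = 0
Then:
No Solution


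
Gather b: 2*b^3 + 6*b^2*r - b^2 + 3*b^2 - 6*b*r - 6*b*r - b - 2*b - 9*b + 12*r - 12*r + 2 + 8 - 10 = 2*b^3 + b^2*(6*r + 2) + b*(-12*r - 12)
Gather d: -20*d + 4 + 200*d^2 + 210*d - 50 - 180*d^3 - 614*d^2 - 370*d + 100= -180*d^3 - 414*d^2 - 180*d + 54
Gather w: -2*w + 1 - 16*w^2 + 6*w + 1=-16*w^2 + 4*w + 2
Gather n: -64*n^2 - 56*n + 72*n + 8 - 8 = -64*n^2 + 16*n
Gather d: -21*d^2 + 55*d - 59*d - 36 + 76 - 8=-21*d^2 - 4*d + 32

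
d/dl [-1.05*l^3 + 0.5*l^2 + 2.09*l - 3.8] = -3.15*l^2 + 1.0*l + 2.09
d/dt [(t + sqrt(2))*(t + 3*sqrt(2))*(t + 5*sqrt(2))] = 3*t^2 + 18*sqrt(2)*t + 46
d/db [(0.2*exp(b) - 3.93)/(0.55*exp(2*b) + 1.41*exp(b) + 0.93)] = (-0.11*exp(2*b) + 4.323*exp(b) + 5.7273)*exp(b)/(0.3025*exp(4*b) + 1.551*exp(3*b) + 3.0111*exp(2*b) + 2.6226*exp(b) + 0.8649)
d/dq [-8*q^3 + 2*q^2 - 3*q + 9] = -24*q^2 + 4*q - 3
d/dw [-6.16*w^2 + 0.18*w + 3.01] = 0.18 - 12.32*w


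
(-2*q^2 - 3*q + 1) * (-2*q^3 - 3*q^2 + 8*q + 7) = 4*q^5 + 12*q^4 - 9*q^3 - 41*q^2 - 13*q + 7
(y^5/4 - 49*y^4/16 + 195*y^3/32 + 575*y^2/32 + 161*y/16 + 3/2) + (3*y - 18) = y^5/4 - 49*y^4/16 + 195*y^3/32 + 575*y^2/32 + 209*y/16 - 33/2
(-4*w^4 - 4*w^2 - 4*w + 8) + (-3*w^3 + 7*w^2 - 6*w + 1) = -4*w^4 - 3*w^3 + 3*w^2 - 10*w + 9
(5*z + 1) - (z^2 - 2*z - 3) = -z^2 + 7*z + 4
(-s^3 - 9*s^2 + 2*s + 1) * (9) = -9*s^3 - 81*s^2 + 18*s + 9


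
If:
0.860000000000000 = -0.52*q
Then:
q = -1.65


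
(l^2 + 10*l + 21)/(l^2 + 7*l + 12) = (l + 7)/(l + 4)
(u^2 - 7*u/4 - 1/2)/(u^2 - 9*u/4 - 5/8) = 2*(u - 2)/(2*u - 5)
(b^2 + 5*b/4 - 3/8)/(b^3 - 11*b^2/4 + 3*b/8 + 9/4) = (8*b^2 + 10*b - 3)/(8*b^3 - 22*b^2 + 3*b + 18)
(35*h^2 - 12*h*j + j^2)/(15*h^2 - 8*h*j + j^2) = (7*h - j)/(3*h - j)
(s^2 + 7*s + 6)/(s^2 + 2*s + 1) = (s + 6)/(s + 1)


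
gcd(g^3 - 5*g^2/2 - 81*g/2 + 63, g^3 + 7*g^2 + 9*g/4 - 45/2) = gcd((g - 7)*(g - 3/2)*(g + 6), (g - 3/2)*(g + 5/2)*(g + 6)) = g^2 + 9*g/2 - 9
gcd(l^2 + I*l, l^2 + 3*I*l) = l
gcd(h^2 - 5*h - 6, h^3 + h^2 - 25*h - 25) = h + 1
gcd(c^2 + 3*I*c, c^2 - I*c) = c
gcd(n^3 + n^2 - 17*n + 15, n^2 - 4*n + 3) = n^2 - 4*n + 3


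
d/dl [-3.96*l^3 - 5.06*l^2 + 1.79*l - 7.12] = -11.88*l^2 - 10.12*l + 1.79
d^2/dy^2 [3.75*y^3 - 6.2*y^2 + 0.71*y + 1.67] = 22.5*y - 12.4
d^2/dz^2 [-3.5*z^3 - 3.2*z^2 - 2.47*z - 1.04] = -21.0*z - 6.4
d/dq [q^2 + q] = 2*q + 1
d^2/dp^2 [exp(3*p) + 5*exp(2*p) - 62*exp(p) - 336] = (9*exp(2*p) + 20*exp(p) - 62)*exp(p)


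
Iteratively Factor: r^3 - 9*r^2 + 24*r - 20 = (r - 2)*(r^2 - 7*r + 10) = (r - 2)^2*(r - 5)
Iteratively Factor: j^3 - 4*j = (j - 2)*(j^2 + 2*j) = j*(j - 2)*(j + 2)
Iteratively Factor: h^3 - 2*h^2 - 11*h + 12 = (h - 1)*(h^2 - h - 12) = (h - 4)*(h - 1)*(h + 3)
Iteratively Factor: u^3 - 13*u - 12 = (u + 1)*(u^2 - u - 12) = (u - 4)*(u + 1)*(u + 3)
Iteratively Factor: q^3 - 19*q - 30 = (q - 5)*(q^2 + 5*q + 6) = (q - 5)*(q + 2)*(q + 3)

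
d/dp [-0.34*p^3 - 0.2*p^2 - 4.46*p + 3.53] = -1.02*p^2 - 0.4*p - 4.46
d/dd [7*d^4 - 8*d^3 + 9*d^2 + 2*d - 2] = 28*d^3 - 24*d^2 + 18*d + 2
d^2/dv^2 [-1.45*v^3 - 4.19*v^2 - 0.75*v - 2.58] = -8.7*v - 8.38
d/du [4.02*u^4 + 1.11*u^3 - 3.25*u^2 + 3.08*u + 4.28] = 16.08*u^3 + 3.33*u^2 - 6.5*u + 3.08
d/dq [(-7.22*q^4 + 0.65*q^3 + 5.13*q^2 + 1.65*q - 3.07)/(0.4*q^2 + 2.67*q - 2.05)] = (-5.776*q^5 - 57.5722*q^4 + 62.675*q^3 + 9.0396*q^2 - 18.577*q + 4.8144)/(0.16*q^4 + 2.136*q^3 + 5.4889*q^2 - 10.947*q + 4.2025)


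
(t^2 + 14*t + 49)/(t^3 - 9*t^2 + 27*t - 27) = (t^2 + 14*t + 49)/(t^3 - 9*t^2 + 27*t - 27)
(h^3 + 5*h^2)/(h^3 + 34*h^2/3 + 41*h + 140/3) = 3*h^2/(3*h^2 + 19*h + 28)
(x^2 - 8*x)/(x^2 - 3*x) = (x - 8)/(x - 3)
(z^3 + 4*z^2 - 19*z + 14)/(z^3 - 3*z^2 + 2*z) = (z + 7)/z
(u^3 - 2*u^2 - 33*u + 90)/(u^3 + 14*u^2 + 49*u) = (u^3 - 2*u^2 - 33*u + 90)/(u*(u^2 + 14*u + 49))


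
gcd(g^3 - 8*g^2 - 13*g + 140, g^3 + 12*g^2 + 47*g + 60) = g + 4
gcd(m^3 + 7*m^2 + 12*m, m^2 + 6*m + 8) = m + 4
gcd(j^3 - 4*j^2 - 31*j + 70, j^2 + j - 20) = j + 5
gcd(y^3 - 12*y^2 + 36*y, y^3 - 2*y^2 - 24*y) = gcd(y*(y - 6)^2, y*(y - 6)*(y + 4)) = y^2 - 6*y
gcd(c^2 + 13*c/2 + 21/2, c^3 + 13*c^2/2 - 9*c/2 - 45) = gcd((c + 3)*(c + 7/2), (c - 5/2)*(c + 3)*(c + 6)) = c + 3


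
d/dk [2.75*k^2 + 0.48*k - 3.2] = 5.5*k + 0.48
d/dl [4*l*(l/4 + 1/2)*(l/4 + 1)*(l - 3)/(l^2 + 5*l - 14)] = (l^5 + 9*l^4 - 13*l^3 - 76*l^2 + 140*l + 168)/(2*(l^4 + 10*l^3 - 3*l^2 - 140*l + 196))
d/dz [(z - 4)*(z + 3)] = 2*z - 1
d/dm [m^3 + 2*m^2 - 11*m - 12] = 3*m^2 + 4*m - 11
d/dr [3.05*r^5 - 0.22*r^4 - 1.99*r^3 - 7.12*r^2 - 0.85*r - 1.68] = 15.25*r^4 - 0.88*r^3 - 5.97*r^2 - 14.24*r - 0.85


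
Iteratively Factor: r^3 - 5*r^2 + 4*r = (r)*(r^2 - 5*r + 4) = r*(r - 4)*(r - 1)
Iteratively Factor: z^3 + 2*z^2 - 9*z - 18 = (z - 3)*(z^2 + 5*z + 6) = (z - 3)*(z + 2)*(z + 3)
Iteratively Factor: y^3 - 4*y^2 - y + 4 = (y + 1)*(y^2 - 5*y + 4) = (y - 1)*(y + 1)*(y - 4)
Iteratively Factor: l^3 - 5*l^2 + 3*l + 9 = (l - 3)*(l^2 - 2*l - 3) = (l - 3)^2*(l + 1)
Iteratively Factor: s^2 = (s)*(s)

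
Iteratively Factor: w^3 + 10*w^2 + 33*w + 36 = (w + 3)*(w^2 + 7*w + 12) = (w + 3)*(w + 4)*(w + 3)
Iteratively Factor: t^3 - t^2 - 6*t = (t)*(t^2 - t - 6) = t*(t - 3)*(t + 2)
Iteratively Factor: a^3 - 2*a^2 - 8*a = (a - 4)*(a^2 + 2*a) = a*(a - 4)*(a + 2)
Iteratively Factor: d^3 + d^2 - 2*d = (d - 1)*(d^2 + 2*d) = d*(d - 1)*(d + 2)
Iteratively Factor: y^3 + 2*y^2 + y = (y)*(y^2 + 2*y + 1) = y*(y + 1)*(y + 1)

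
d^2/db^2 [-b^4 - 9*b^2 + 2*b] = -12*b^2 - 18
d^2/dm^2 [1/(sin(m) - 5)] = (-5*sin(m) + cos(m)^2 + 1)/(sin(m) - 5)^3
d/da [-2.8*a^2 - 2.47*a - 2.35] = -5.6*a - 2.47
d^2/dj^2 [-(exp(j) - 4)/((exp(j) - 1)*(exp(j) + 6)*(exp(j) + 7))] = (-4*exp(6*j) + 500*exp(4*j) + 2338*exp(3*j) + 2664*exp(2*j) + 10210*exp(j) + 3108)*exp(j)/(exp(9*j) + 36*exp(8*j) + 519*exp(7*j) + 3690*exp(6*j) + 12027*exp(5*j) + 4824*exp(4*j) - 58015*exp(3*j) - 42462*exp(2*j) + 153468*exp(j) - 74088)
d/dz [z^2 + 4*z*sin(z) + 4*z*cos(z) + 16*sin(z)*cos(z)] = 4*sqrt(2)*z*cos(z + pi/4) + 2*z + 4*sqrt(2)*sin(z + pi/4) + 16*cos(2*z)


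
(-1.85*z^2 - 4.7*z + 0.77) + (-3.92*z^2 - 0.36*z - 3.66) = -5.77*z^2 - 5.06*z - 2.89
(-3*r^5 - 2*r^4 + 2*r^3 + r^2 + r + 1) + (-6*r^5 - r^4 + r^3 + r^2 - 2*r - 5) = -9*r^5 - 3*r^4 + 3*r^3 + 2*r^2 - r - 4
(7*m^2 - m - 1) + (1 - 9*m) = 7*m^2 - 10*m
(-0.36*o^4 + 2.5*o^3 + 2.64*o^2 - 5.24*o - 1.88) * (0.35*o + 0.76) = -0.126*o^5 + 0.6014*o^4 + 2.824*o^3 + 0.1724*o^2 - 4.6404*o - 1.4288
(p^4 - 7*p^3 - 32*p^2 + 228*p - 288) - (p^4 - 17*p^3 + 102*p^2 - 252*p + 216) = 10*p^3 - 134*p^2 + 480*p - 504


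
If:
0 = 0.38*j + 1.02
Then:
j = -2.68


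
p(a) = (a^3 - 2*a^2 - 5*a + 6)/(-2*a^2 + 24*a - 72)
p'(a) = (4*a - 24)*(a^3 - 2*a^2 - 5*a + 6)/(-2*a^2 + 24*a - 72)^2 + (3*a^2 - 4*a - 5)/(-2*a^2 + 24*a - 72)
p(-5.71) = 0.79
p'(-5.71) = -0.29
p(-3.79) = 0.30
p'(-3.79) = -0.22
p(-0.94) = -0.08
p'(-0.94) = -0.04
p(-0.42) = -0.09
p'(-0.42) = 0.00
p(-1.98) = -0.00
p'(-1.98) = -0.12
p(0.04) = -0.08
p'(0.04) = 0.05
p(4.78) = -15.32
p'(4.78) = -40.05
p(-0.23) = -0.09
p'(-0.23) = 0.02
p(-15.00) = 4.24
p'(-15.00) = -0.42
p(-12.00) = 3.01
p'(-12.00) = -0.40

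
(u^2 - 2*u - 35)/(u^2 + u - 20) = (u - 7)/(u - 4)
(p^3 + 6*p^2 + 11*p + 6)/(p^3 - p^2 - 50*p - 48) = (p^2 + 5*p + 6)/(p^2 - 2*p - 48)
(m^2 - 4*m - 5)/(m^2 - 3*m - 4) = (m - 5)/(m - 4)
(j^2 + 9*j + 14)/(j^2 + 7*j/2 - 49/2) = 2*(j + 2)/(2*j - 7)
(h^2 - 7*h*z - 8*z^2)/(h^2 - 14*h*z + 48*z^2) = (-h - z)/(-h + 6*z)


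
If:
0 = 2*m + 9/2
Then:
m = -9/4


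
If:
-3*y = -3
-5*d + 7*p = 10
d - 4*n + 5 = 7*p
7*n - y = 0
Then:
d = -39/28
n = 1/7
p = 85/196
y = 1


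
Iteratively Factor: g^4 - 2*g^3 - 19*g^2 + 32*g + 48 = (g + 4)*(g^3 - 6*g^2 + 5*g + 12) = (g - 3)*(g + 4)*(g^2 - 3*g - 4) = (g - 3)*(g + 1)*(g + 4)*(g - 4)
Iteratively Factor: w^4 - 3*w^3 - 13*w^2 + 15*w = (w + 3)*(w^3 - 6*w^2 + 5*w) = w*(w + 3)*(w^2 - 6*w + 5) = w*(w - 1)*(w + 3)*(w - 5)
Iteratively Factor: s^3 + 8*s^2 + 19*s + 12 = (s + 4)*(s^2 + 4*s + 3) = (s + 1)*(s + 4)*(s + 3)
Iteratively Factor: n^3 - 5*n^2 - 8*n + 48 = (n + 3)*(n^2 - 8*n + 16) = (n - 4)*(n + 3)*(n - 4)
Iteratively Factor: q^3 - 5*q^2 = (q)*(q^2 - 5*q) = q*(q - 5)*(q)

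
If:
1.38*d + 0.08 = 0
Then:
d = -0.06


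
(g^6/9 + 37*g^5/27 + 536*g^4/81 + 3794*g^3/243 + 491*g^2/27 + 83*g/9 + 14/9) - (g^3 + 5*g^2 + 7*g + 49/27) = g^6/9 + 37*g^5/27 + 536*g^4/81 + 3551*g^3/243 + 356*g^2/27 + 20*g/9 - 7/27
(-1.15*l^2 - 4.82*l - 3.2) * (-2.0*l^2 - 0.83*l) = 2.3*l^4 + 10.5945*l^3 + 10.4006*l^2 + 2.656*l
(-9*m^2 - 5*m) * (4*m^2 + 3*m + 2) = -36*m^4 - 47*m^3 - 33*m^2 - 10*m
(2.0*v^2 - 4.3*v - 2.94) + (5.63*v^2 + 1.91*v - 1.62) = 7.63*v^2 - 2.39*v - 4.56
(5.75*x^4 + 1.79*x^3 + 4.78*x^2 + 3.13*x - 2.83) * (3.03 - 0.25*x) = -1.4375*x^5 + 16.975*x^4 + 4.2287*x^3 + 13.7009*x^2 + 10.1914*x - 8.5749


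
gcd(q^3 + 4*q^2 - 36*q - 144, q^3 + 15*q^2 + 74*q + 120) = q^2 + 10*q + 24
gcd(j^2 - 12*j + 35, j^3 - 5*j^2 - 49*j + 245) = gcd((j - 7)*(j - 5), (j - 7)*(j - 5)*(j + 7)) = j^2 - 12*j + 35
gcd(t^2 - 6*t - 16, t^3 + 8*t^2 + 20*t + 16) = t + 2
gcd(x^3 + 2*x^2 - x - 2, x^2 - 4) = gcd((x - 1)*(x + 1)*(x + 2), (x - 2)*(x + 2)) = x + 2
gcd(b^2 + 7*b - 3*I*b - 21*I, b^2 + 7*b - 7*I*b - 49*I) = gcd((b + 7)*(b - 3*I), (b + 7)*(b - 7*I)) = b + 7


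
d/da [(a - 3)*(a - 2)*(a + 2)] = 3*a^2 - 6*a - 4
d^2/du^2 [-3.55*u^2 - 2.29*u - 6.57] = -7.10000000000000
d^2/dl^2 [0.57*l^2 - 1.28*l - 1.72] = 1.14000000000000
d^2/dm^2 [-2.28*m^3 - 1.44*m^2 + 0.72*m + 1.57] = -13.68*m - 2.88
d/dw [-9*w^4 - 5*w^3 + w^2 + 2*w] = -36*w^3 - 15*w^2 + 2*w + 2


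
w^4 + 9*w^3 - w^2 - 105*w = w*(w - 3)*(w + 5)*(w + 7)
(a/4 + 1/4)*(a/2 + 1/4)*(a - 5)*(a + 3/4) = a^4/8 - 11*a^3/32 - 77*a^2/64 - 31*a/32 - 15/64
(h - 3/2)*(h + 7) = h^2 + 11*h/2 - 21/2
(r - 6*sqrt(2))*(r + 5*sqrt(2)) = r^2 - sqrt(2)*r - 60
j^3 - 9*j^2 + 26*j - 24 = (j - 4)*(j - 3)*(j - 2)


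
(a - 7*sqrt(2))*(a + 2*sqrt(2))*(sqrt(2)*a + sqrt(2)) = sqrt(2)*a^3 - 10*a^2 + sqrt(2)*a^2 - 28*sqrt(2)*a - 10*a - 28*sqrt(2)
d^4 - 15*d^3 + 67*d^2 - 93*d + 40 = (d - 8)*(d - 5)*(d - 1)^2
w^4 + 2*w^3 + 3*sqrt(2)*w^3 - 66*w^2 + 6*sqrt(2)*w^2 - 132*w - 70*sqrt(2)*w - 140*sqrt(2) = (w + 2)*(w - 5*sqrt(2))*(w + sqrt(2))*(w + 7*sqrt(2))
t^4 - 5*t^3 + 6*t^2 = t^2*(t - 3)*(t - 2)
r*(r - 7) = r^2 - 7*r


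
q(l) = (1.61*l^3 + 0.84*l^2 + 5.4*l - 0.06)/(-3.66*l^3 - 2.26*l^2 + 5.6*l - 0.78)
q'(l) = (4.83*l^2 + 1.68*l + 5.4)/(-3.66*l^3 - 2.26*l^2 + 5.6*l - 0.78) + (10.98*l^2 + 4.52*l - 5.6)*(1.61*l^3 + 0.84*l^2 + 5.4*l - 0.06)/(-3.66*l^3 - 2.26*l^2 + 5.6*l - 0.78)^2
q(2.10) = -0.91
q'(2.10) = 0.53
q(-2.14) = -1.85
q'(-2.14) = -3.19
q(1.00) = -7.08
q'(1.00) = 52.91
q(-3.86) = -0.65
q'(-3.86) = -0.14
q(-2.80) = -0.95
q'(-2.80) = -0.56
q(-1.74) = -8.04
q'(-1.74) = -74.13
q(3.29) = -0.61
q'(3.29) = 0.11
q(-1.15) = 1.64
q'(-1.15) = -3.44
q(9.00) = -0.46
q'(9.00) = 0.01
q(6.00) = -0.49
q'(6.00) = 0.02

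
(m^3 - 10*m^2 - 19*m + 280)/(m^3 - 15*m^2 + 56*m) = (m + 5)/m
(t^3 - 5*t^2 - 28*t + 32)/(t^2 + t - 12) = (t^2 - 9*t + 8)/(t - 3)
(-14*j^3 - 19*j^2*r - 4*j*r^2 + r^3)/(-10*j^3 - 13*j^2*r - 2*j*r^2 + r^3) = (-7*j + r)/(-5*j + r)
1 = 1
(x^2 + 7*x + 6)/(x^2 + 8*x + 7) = (x + 6)/(x + 7)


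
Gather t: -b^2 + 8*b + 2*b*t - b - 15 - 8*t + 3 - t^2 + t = -b^2 + 7*b - t^2 + t*(2*b - 7) - 12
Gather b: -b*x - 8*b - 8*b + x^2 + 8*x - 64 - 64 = b*(-x - 16) + x^2 + 8*x - 128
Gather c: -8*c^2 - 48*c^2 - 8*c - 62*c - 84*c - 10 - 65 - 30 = -56*c^2 - 154*c - 105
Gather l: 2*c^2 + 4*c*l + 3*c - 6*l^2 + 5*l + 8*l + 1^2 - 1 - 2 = 2*c^2 + 3*c - 6*l^2 + l*(4*c + 13) - 2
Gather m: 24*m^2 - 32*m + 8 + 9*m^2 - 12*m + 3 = 33*m^2 - 44*m + 11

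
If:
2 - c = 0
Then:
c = 2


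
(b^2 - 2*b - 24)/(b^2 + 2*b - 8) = (b - 6)/(b - 2)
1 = 1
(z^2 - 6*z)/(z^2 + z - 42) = z/(z + 7)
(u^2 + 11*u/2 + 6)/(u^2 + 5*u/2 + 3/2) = (u + 4)/(u + 1)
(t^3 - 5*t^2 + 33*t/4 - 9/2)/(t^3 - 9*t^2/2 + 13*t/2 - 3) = (t - 3/2)/(t - 1)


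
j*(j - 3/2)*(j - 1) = j^3 - 5*j^2/2 + 3*j/2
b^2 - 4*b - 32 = (b - 8)*(b + 4)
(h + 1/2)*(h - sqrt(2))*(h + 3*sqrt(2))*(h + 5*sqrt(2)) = h^4 + h^3/2 + 7*sqrt(2)*h^3 + 7*sqrt(2)*h^2/2 + 14*h^2 - 30*sqrt(2)*h + 7*h - 15*sqrt(2)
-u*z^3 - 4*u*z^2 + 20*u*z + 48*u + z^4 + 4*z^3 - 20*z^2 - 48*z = (-u + z)*(z - 4)*(z + 2)*(z + 6)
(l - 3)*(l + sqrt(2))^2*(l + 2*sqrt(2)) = l^4 - 3*l^3 + 4*sqrt(2)*l^3 - 12*sqrt(2)*l^2 + 10*l^2 - 30*l + 4*sqrt(2)*l - 12*sqrt(2)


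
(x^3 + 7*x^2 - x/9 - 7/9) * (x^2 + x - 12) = x^5 + 8*x^4 - 46*x^3/9 - 764*x^2/9 + 5*x/9 + 28/3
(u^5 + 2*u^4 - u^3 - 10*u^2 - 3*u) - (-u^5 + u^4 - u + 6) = 2*u^5 + u^4 - u^3 - 10*u^2 - 2*u - 6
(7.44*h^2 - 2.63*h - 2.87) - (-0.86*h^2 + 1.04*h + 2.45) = 8.3*h^2 - 3.67*h - 5.32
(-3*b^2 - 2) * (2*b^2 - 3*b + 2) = -6*b^4 + 9*b^3 - 10*b^2 + 6*b - 4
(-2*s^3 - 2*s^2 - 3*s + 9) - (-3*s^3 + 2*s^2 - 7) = s^3 - 4*s^2 - 3*s + 16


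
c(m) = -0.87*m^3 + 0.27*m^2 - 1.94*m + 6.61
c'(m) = -2.61*m^2 + 0.54*m - 1.94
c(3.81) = -44.98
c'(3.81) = -37.77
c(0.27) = 6.09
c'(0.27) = -1.98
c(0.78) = 4.85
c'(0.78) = -3.11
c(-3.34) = 48.52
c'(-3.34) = -32.86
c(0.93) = 4.34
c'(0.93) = -3.70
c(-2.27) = 22.58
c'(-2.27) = -16.61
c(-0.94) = 9.39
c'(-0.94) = -4.75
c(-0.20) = 7.02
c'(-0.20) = -2.15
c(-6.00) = 215.89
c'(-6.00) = -99.14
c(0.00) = 6.61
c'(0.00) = -1.94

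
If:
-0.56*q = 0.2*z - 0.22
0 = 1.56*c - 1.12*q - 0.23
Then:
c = 0.429487179487179 - 0.256410256410256*z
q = 0.392857142857143 - 0.357142857142857*z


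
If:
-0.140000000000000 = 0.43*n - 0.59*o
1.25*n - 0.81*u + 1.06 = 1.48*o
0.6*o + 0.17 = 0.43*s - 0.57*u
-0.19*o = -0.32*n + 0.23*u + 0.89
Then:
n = 8.55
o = 6.47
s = 12.98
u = 2.68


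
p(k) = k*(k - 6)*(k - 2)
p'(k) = k*(k - 6) + k*(k - 2) + (k - 6)*(k - 2) = 3*k^2 - 16*k + 12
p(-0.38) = -5.77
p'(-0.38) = 18.51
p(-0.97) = -20.08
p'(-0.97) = 30.34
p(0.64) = 4.67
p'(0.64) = 2.99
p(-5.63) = -499.59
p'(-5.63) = 197.17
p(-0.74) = -13.67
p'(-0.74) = 25.48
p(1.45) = 3.63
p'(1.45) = -4.89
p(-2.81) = -119.08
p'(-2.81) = 80.65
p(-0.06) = -0.75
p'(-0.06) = 12.97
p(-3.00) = -135.00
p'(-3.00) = 87.00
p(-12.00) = -3024.00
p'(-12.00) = 636.00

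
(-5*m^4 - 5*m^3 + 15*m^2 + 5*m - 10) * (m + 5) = -5*m^5 - 30*m^4 - 10*m^3 + 80*m^2 + 15*m - 50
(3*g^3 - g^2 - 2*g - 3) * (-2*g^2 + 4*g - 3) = -6*g^5 + 14*g^4 - 9*g^3 + g^2 - 6*g + 9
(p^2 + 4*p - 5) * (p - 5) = p^3 - p^2 - 25*p + 25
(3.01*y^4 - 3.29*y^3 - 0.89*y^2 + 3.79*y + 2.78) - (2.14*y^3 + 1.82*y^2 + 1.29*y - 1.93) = 3.01*y^4 - 5.43*y^3 - 2.71*y^2 + 2.5*y + 4.71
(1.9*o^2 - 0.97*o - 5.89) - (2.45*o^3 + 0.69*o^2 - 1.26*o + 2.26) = -2.45*o^3 + 1.21*o^2 + 0.29*o - 8.15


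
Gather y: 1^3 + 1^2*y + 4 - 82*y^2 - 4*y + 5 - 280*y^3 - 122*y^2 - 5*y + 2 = -280*y^3 - 204*y^2 - 8*y + 12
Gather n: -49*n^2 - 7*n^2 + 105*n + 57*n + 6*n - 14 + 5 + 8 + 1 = -56*n^2 + 168*n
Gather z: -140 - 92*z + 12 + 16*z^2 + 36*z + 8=16*z^2 - 56*z - 120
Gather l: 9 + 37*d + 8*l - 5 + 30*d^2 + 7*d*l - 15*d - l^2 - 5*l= 30*d^2 + 22*d - l^2 + l*(7*d + 3) + 4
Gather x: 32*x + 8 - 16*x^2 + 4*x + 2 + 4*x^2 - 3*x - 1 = -12*x^2 + 33*x + 9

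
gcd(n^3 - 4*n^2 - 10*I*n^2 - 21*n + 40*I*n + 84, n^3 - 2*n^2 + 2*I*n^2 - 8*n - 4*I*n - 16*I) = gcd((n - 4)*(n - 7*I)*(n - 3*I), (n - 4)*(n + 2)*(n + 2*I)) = n - 4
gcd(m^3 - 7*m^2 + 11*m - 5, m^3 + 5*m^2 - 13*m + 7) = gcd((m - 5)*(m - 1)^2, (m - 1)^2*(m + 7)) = m^2 - 2*m + 1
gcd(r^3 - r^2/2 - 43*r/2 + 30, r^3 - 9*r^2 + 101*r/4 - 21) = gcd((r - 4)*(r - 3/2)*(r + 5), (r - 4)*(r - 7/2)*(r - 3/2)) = r^2 - 11*r/2 + 6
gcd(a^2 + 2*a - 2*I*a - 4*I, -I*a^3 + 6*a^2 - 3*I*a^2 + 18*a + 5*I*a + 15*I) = 1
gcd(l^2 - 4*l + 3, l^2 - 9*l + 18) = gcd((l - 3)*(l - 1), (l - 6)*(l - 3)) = l - 3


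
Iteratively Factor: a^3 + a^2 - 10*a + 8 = (a + 4)*(a^2 - 3*a + 2) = (a - 1)*(a + 4)*(a - 2)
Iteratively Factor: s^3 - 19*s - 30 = (s + 2)*(s^2 - 2*s - 15) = (s - 5)*(s + 2)*(s + 3)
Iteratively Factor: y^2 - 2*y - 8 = (y + 2)*(y - 4)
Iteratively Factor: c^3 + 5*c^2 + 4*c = (c + 4)*(c^2 + c) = (c + 1)*(c + 4)*(c)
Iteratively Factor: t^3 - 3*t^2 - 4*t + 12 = (t + 2)*(t^2 - 5*t + 6) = (t - 3)*(t + 2)*(t - 2)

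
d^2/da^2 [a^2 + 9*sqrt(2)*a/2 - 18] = 2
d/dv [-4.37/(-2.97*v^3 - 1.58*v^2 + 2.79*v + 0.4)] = (-38.9367*v^2 - 13.8092*v + 12.1923)/(2.97*v^3 + 1.58*v^2 - 2.79*v - 0.4)^2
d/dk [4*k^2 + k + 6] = 8*k + 1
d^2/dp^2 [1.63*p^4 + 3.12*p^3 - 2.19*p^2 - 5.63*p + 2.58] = 19.56*p^2 + 18.72*p - 4.38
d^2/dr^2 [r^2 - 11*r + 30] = 2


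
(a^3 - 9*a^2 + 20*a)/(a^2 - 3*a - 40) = a*(-a^2 + 9*a - 20)/(-a^2 + 3*a + 40)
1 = 1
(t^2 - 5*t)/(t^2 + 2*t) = (t - 5)/(t + 2)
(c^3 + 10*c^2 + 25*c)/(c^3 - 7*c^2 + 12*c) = (c^2 + 10*c + 25)/(c^2 - 7*c + 12)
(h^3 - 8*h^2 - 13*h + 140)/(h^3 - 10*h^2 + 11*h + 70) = (h + 4)/(h + 2)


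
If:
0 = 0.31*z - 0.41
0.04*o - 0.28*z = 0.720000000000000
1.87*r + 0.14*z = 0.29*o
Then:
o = 27.26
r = 4.13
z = 1.32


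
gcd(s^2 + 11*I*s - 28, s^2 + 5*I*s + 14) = s + 7*I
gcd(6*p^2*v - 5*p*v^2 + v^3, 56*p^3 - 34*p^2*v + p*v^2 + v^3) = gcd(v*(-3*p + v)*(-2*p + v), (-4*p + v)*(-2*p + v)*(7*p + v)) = 2*p - v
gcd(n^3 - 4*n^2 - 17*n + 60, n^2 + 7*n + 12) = n + 4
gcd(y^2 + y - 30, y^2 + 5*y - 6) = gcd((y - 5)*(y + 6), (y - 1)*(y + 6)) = y + 6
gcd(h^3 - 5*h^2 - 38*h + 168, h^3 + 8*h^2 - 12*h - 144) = h^2 + 2*h - 24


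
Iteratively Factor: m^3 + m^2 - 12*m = (m - 3)*(m^2 + 4*m) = m*(m - 3)*(m + 4)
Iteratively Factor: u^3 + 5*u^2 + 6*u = (u)*(u^2 + 5*u + 6) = u*(u + 3)*(u + 2)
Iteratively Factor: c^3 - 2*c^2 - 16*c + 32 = (c + 4)*(c^2 - 6*c + 8) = (c - 4)*(c + 4)*(c - 2)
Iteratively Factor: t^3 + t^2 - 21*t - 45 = (t + 3)*(t^2 - 2*t - 15) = (t + 3)^2*(t - 5)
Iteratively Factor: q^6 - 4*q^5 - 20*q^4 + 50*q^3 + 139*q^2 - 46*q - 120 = (q + 3)*(q^5 - 7*q^4 + q^3 + 47*q^2 - 2*q - 40) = (q - 4)*(q + 3)*(q^4 - 3*q^3 - 11*q^2 + 3*q + 10) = (q - 5)*(q - 4)*(q + 3)*(q^3 + 2*q^2 - q - 2) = (q - 5)*(q - 4)*(q - 1)*(q + 3)*(q^2 + 3*q + 2) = (q - 5)*(q - 4)*(q - 1)*(q + 1)*(q + 3)*(q + 2)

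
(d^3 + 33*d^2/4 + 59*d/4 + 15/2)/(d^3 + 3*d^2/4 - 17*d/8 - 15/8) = 2*(d + 6)/(2*d - 3)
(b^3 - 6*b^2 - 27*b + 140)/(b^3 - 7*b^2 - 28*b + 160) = (b - 7)/(b - 8)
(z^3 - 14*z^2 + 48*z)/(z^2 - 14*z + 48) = z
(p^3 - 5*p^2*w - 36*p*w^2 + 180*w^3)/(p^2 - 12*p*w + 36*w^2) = (p^2 + p*w - 30*w^2)/(p - 6*w)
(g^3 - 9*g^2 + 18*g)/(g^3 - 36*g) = (g - 3)/(g + 6)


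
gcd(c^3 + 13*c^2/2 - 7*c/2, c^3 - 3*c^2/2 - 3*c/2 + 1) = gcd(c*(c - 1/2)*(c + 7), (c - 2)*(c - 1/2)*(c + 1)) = c - 1/2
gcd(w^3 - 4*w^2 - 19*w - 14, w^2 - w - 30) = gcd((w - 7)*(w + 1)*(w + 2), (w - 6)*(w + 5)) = 1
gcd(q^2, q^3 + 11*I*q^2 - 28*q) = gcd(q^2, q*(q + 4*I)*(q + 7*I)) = q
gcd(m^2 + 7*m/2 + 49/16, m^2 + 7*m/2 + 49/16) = m^2 + 7*m/2 + 49/16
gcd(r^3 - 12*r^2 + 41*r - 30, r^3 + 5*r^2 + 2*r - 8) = r - 1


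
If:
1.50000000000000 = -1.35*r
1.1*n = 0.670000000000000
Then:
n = 0.61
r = -1.11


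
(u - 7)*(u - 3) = u^2 - 10*u + 21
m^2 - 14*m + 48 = (m - 8)*(m - 6)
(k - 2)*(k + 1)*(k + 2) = k^3 + k^2 - 4*k - 4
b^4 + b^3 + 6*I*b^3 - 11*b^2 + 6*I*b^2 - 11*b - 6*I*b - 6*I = (b + 1)*(b + I)*(b + 2*I)*(b + 3*I)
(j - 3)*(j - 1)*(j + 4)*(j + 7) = j^4 + 7*j^3 - 13*j^2 - 79*j + 84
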